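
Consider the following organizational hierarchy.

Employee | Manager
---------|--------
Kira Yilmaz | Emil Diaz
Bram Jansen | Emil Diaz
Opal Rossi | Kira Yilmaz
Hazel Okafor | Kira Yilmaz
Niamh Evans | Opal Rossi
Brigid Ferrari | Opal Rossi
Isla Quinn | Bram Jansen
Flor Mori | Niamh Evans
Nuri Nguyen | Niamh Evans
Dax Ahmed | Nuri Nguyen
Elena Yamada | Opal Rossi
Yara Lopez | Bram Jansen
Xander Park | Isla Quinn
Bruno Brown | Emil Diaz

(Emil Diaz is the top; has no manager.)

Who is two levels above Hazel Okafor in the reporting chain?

Hazel Okafor reports to Kira Yilmaz, and Kira Yilmaz reports to Emil Diaz. So Hazel Okafor's skip-level manager is Emil Diaz.

Emil Diaz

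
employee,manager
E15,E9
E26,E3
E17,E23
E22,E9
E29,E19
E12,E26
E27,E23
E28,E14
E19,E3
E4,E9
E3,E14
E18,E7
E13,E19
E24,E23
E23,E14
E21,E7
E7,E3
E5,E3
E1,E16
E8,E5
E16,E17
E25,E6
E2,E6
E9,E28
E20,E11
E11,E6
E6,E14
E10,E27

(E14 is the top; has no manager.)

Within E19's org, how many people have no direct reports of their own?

2

The people in E19's organization with no one reporting to them are E29, E13. That is 2.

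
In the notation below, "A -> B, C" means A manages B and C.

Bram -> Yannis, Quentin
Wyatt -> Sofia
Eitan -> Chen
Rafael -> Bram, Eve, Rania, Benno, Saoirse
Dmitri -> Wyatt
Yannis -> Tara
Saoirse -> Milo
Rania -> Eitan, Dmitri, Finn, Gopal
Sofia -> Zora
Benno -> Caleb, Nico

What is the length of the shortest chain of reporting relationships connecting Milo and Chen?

Milo is 2 levels below Rafael, and Chen is 3 levels below Rafael (their lowest common manager). The shortest path runs up from Milo to Rafael and back down to Chen: 2 + 3 = 5 links.

5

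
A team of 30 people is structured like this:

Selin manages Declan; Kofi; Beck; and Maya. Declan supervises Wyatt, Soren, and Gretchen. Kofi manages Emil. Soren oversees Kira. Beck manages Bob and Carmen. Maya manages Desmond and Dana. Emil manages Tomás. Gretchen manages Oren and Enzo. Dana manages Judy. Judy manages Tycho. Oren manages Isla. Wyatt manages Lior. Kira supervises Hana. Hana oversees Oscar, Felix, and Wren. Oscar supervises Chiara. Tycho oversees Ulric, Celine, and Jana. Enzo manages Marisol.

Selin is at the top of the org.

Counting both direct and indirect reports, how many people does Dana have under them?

5

Dana directly manages Judy. Under Judy: Tycho, Jana, Celine, Ulric (4). That's 5 in total.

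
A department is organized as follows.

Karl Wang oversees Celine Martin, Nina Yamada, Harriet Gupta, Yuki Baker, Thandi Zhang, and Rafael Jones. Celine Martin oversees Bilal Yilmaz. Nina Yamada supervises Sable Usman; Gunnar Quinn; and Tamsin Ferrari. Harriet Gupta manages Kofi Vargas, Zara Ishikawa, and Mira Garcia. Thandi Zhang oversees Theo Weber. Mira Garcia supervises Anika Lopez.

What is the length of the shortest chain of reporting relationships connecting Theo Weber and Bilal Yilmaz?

Theo Weber is 2 levels below Karl Wang, and Bilal Yilmaz is 2 levels below Karl Wang (their lowest common manager). The shortest path runs up from Theo Weber to Karl Wang and back down to Bilal Yilmaz: 2 + 2 = 4 links.

4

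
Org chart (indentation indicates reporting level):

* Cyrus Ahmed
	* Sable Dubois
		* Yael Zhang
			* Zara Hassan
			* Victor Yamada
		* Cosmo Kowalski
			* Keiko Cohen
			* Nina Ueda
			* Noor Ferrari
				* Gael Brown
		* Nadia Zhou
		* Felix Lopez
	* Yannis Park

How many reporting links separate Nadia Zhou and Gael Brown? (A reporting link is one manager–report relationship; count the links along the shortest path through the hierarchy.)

4

Nadia Zhou is 1 level below Sable Dubois, and Gael Brown is 3 levels below Sable Dubois (their lowest common manager). The shortest path runs up from Nadia Zhou to Sable Dubois and back down to Gael Brown: 1 + 3 = 4 links.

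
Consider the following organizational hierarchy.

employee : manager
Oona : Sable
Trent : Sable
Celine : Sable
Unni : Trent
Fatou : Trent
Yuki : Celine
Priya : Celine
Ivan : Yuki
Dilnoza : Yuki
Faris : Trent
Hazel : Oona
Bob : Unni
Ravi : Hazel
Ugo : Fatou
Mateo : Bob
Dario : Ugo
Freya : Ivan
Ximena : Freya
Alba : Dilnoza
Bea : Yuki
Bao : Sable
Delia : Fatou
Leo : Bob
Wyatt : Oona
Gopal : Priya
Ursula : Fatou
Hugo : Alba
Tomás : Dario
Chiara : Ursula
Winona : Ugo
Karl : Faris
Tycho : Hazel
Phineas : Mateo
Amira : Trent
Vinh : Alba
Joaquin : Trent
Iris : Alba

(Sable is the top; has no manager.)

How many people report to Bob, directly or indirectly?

3

Bob directly manages Mateo, Leo. Under Mateo: Phineas (1). Leo has no reports. So Bob's organization is 2 direct reports plus everyone under them: 2 + 1 = 3.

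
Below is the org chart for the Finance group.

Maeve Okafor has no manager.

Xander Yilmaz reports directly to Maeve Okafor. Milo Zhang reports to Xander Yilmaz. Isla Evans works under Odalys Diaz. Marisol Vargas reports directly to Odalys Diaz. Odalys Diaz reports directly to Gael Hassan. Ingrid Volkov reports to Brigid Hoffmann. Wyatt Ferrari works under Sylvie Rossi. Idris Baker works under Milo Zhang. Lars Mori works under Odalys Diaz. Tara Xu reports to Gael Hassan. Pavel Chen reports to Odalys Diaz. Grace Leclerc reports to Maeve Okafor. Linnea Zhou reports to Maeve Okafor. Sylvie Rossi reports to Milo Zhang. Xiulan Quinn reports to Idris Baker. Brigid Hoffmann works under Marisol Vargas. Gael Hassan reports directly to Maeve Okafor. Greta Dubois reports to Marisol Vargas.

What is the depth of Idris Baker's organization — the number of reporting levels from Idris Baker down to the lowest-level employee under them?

1

The longest chain under Idris Baker runs Idris Baker → Xiulan Quinn, which is 1 level below Idris Baker.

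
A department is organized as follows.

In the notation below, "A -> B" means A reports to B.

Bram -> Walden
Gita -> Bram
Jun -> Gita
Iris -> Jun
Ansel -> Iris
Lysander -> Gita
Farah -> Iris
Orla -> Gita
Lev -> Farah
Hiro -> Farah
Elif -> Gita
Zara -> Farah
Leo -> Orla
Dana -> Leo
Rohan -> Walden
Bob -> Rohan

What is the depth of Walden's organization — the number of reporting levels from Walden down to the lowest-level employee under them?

The longest chain under Walden runs Walden → Bram → Gita → Jun → Iris → Farah → Zara, which is 6 levels below Walden.

6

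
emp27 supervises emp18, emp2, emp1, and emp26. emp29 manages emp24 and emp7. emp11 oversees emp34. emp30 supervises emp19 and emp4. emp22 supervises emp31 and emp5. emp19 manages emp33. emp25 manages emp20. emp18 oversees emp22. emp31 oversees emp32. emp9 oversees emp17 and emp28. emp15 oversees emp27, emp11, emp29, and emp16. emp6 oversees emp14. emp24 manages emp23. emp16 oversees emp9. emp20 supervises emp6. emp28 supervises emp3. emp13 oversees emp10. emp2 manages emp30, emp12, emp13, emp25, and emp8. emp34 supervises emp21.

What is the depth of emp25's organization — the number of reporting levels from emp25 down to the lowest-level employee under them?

The longest chain under emp25 runs emp25 → emp20 → emp6 → emp14, which is 3 levels below emp25.

3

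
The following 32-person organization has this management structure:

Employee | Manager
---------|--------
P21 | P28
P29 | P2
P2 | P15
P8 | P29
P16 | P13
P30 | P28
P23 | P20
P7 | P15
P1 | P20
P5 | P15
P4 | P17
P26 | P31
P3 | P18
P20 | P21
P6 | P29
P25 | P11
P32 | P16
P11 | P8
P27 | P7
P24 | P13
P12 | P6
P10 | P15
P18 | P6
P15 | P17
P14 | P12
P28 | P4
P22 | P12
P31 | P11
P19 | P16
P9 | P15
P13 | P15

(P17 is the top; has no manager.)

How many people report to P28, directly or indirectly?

5

P28 directly manages P21, P30. Under P21: P20, P23, P1 (3). P30 has no reports. So P28's organization is 2 direct reports plus everyone under them: 4 + 1 = 5.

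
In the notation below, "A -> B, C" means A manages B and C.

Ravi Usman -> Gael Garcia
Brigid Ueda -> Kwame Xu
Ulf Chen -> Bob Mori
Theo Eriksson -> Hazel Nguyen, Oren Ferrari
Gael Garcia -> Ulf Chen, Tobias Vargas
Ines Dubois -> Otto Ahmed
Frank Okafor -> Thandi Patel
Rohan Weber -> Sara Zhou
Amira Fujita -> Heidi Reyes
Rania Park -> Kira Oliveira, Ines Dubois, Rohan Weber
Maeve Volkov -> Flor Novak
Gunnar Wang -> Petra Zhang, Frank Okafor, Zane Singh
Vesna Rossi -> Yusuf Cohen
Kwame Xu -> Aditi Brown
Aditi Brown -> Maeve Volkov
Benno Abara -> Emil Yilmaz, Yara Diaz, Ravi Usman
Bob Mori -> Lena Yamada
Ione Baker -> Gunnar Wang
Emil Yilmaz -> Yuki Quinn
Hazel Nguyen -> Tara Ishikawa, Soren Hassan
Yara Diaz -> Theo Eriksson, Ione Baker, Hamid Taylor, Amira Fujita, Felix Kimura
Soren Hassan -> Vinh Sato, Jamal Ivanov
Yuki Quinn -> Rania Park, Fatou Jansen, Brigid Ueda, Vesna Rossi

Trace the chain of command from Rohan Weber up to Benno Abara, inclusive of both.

Rohan Weber reports to Rania Park. Rania Park reports to Yuki Quinn. Yuki Quinn reports to Emil Yilmaz. Emil Yilmaz reports to Benno Abara. Benno Abara is at the top.

Rohan Weber -> Rania Park -> Yuki Quinn -> Emil Yilmaz -> Benno Abara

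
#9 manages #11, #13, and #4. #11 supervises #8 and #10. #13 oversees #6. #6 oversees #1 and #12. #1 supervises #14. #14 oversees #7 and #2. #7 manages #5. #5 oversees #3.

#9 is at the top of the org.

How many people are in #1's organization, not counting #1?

#1 directly manages #14. Under #14: #7, #5, #3, #2 (4). That's 5 in total.

5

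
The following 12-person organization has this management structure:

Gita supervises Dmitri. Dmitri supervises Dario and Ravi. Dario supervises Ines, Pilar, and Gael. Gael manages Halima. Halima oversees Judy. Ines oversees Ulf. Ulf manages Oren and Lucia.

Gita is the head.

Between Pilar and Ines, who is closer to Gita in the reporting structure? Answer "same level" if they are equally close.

Both Pilar and Ines are 3 levels below Gita.

same level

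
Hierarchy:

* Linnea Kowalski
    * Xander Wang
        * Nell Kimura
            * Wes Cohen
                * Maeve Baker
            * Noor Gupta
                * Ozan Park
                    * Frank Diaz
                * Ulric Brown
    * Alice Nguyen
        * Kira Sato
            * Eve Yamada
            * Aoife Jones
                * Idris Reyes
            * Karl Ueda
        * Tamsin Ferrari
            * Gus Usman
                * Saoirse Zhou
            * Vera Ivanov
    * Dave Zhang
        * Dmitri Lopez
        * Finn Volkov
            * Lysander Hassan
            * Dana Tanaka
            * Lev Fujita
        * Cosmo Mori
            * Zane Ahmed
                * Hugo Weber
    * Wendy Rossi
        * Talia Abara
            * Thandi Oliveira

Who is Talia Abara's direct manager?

Talia Abara reports directly to Wendy Rossi.

Wendy Rossi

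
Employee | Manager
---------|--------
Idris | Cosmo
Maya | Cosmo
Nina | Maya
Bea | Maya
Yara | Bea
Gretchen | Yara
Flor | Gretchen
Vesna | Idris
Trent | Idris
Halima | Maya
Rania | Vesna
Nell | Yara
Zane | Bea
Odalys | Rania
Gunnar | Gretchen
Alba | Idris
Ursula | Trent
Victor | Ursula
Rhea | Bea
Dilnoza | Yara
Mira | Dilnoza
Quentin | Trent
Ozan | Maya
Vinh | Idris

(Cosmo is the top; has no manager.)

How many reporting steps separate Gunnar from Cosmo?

Chain from Gunnar up to Cosmo: Gunnar → Gretchen → Yara → Bea → Maya → Cosmo. That is 5 steps up, so Gunnar is 5 levels below Cosmo.

5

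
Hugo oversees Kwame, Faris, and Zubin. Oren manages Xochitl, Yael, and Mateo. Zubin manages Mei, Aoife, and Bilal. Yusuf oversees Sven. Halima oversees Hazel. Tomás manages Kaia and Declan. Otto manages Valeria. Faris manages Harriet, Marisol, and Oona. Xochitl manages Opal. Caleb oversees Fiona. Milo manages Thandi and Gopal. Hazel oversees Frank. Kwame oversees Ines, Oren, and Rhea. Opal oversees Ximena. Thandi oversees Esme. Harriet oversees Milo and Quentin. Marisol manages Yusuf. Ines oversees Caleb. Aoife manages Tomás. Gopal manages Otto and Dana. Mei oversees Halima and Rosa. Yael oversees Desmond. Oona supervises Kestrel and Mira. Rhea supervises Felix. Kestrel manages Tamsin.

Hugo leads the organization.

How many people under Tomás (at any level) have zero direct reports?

The people in Tomás's organization with no one reporting to them are Declan, Kaia. That is 2.

2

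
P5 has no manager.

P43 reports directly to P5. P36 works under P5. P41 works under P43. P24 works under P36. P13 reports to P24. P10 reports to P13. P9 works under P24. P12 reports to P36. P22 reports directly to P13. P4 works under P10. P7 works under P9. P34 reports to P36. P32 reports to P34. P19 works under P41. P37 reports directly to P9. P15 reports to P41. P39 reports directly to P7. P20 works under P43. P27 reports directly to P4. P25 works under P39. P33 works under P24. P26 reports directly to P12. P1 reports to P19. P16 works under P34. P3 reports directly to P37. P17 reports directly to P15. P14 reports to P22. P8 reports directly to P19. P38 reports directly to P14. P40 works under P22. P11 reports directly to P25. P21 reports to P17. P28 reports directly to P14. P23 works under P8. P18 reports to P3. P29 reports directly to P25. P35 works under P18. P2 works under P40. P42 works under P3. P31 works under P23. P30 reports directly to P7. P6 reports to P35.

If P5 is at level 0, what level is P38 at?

6

Chain from P38 up to P5: P38 → P14 → P22 → P13 → P24 → P36 → P5. That is 6 steps up, so P38 is 6 levels below P5.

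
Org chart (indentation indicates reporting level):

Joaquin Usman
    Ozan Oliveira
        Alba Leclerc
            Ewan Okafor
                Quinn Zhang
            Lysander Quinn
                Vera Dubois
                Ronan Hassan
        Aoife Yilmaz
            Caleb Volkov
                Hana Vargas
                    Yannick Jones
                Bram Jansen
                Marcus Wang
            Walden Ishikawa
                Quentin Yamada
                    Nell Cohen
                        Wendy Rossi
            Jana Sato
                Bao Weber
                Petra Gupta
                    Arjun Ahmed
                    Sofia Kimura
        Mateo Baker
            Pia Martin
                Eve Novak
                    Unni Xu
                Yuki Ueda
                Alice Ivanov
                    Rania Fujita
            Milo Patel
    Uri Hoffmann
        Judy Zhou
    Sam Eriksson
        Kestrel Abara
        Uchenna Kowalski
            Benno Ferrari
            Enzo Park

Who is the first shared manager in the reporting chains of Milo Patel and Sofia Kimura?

Milo Patel's chain of managers is Mateo Baker, Ozan Oliveira, Joaquin Usman. Sofia Kimura's chain of managers is Petra Gupta, Jana Sato, Aoife Yilmaz, Ozan Oliveira, Joaquin Usman. The first manager that appears in both chains is Ozan Oliveira.

Ozan Oliveira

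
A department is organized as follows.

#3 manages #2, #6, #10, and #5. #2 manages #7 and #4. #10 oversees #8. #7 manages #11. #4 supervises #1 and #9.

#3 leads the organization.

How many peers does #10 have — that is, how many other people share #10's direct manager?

3

#10 reports to #3. #3's other direct reports are #2, #6, #5 — 3 peers.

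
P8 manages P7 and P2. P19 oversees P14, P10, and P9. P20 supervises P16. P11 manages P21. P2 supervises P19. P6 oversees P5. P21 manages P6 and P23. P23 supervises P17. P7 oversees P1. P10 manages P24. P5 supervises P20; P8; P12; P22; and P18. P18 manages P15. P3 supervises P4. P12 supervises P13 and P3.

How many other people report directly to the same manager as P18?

4

P18 reports to P5. P5's other direct reports are P20, P8, P12, P22 — 4 peers.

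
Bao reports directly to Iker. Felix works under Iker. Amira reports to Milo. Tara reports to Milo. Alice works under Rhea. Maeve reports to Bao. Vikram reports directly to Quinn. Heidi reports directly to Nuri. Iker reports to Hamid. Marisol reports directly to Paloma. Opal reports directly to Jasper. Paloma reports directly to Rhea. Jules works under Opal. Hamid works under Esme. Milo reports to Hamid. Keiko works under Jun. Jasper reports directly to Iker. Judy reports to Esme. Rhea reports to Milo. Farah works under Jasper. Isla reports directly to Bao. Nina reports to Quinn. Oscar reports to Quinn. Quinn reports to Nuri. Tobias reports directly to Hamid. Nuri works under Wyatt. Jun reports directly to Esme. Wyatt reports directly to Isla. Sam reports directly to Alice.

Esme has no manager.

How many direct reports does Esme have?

3

Esme directly manages Hamid, Judy, Jun. That is 3 direct reports.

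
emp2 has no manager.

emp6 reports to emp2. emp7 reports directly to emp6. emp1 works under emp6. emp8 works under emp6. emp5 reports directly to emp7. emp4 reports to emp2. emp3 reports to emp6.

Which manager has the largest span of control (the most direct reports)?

Direct-report counts: emp2 has 2; emp6 has 4; emp7 has 1. The largest is 4, held by emp6.

emp6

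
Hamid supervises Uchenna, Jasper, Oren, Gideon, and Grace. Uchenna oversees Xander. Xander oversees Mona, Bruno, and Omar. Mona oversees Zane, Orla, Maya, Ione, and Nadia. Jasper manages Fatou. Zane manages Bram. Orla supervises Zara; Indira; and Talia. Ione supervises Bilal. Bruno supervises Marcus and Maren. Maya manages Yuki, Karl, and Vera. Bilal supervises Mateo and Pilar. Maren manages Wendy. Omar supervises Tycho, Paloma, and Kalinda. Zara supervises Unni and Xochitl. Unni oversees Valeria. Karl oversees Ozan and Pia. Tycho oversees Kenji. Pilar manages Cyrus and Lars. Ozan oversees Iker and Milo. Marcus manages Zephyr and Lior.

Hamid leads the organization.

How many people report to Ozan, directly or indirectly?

Ozan directly manages Iker, Milo. Iker has no reports. Milo has no reports. So Ozan's organization is 2 direct reports plus everyone under them: 1 + 1 = 2.

2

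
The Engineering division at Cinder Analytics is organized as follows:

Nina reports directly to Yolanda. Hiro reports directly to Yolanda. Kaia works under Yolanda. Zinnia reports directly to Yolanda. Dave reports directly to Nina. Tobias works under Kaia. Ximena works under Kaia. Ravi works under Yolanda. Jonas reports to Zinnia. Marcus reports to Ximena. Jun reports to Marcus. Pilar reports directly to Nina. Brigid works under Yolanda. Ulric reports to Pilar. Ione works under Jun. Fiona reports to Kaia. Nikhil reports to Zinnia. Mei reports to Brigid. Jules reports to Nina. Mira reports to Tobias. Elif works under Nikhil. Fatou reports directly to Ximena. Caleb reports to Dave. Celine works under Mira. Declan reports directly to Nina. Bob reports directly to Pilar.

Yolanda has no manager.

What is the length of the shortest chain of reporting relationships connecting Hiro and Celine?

5

Hiro is 1 level below Yolanda, and Celine is 4 levels below Yolanda (their lowest common manager). The shortest path runs up from Hiro to Yolanda and back down to Celine: 1 + 4 = 5 links.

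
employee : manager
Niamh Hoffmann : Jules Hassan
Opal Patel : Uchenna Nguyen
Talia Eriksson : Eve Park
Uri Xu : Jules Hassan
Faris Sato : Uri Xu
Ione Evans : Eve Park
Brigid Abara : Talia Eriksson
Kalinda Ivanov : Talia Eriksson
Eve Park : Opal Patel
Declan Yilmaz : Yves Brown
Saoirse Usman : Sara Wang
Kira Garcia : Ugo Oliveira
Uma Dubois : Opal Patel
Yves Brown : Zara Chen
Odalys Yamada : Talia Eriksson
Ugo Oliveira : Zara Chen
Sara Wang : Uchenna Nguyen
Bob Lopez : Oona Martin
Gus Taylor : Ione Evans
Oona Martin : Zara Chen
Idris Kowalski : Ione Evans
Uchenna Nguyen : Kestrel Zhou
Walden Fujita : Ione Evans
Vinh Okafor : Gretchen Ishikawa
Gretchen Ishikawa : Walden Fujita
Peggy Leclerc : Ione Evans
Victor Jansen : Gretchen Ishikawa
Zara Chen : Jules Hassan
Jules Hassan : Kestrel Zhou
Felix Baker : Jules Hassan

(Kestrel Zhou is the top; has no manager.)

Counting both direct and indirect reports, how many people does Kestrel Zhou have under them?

Kestrel Zhou directly manages Jules Hassan, Uchenna Nguyen. Under Jules Hassan: Niamh Hoffmann, Felix Baker, Uri Xu, Faris Sato, Zara Chen, Ugo Oliveira, Kira Garcia, Yves Brown, Declan Yilmaz, Oona Martin, Bob Lopez (11). Under Uchenna Nguyen: Sara Wang, Saoirse Usman, Opal Patel, Eve Park, Talia Eriksson, Odalys Yamada, Kalinda Ivanov, Brigid Abara, Ione Evans, Gus Taylor, Peggy Leclerc, Idris Kowalski, Walden Fujita, Gretchen Ishikawa, Vinh Okafor, Victor Jansen, Uma Dubois (17). So Kestrel Zhou's organization is 2 direct reports plus everyone under them: 12 + 18 = 30.

30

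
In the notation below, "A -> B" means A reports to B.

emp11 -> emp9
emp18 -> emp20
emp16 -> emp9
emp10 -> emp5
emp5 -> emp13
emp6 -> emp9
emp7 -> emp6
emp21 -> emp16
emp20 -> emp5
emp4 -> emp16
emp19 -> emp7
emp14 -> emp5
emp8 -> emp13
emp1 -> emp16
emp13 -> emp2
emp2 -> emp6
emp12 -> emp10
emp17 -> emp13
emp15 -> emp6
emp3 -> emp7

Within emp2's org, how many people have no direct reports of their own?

5

The people in emp2's organization with no one reporting to them are emp8, emp17, emp12, emp14, emp18. That is 5.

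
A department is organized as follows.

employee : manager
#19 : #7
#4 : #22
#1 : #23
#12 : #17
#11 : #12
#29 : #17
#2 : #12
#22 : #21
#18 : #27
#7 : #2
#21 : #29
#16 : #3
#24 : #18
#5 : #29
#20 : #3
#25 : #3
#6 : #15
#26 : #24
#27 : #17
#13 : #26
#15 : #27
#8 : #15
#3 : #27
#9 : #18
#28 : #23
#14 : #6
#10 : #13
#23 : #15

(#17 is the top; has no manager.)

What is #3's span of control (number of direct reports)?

#3 directly manages #20, #16, #25. That is 3 direct reports.

3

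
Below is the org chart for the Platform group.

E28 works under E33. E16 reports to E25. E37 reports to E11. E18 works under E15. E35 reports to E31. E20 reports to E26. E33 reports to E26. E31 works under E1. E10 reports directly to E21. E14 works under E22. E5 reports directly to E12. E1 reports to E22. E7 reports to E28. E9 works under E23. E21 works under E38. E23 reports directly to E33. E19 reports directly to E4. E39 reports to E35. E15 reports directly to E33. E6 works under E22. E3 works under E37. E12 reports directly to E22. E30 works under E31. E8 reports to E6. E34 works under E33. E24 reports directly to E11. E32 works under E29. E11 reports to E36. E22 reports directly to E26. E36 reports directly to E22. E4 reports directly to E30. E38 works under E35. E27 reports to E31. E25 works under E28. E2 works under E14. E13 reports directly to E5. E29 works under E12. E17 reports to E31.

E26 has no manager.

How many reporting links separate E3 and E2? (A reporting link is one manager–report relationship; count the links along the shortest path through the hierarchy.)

6

E3 is 4 levels below E22, and E2 is 2 levels below E22 (their lowest common manager). The shortest path runs up from E3 to E22 and back down to E2: 4 + 2 = 6 links.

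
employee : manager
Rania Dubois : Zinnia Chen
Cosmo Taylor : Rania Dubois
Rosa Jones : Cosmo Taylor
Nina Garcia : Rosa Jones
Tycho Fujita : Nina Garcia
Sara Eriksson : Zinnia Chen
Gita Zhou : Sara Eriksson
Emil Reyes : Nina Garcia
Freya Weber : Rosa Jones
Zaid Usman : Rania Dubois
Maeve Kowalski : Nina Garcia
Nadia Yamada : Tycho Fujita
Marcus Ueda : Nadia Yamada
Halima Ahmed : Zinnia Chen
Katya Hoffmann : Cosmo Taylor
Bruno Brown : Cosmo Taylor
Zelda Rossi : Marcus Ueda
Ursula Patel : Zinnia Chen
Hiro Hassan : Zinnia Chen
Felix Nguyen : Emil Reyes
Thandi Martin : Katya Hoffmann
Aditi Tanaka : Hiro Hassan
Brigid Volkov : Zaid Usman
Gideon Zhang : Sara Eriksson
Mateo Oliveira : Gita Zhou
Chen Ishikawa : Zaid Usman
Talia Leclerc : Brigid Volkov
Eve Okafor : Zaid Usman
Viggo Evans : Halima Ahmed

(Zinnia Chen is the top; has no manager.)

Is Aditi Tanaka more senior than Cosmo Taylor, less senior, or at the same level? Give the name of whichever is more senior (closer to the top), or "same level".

same level

Both Aditi Tanaka and Cosmo Taylor are 2 levels below Zinnia Chen.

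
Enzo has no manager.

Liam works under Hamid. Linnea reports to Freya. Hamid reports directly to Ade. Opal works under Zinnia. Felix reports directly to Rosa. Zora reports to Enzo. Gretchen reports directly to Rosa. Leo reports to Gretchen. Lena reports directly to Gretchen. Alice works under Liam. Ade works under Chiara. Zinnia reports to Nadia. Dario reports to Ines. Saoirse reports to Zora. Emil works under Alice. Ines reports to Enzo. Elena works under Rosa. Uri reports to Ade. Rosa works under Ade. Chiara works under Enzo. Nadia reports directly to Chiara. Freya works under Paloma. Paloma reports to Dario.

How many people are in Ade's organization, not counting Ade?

Ade directly manages Rosa, Hamid, Uri. Under Rosa: Gretchen, Leo, Lena, Elena, Felix (5). Under Hamid: Liam, Alice, Emil (3). Uri has no reports. So Ade's organization is 3 direct reports plus everyone under them: 6 + 4 + 1 = 11.

11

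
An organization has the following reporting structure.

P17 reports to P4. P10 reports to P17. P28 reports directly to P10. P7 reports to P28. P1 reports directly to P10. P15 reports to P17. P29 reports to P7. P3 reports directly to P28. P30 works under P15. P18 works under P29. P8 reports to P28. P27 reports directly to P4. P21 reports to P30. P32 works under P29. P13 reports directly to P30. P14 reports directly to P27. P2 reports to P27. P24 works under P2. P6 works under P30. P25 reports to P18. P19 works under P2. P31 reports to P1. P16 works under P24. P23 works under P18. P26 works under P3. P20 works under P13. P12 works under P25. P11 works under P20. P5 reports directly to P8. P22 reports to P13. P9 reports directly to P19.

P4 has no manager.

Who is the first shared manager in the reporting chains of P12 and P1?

P10

P12's chain of managers is P25, P18, P29, P7, P28, P10, P17, P4. P1's chain of managers is P10, P17, P4. The first manager that appears in both chains is P10.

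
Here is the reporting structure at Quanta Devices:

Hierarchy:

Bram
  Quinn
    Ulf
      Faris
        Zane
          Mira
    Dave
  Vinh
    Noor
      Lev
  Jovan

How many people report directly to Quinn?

Quinn directly manages Ulf, Dave. That is 2 direct reports.

2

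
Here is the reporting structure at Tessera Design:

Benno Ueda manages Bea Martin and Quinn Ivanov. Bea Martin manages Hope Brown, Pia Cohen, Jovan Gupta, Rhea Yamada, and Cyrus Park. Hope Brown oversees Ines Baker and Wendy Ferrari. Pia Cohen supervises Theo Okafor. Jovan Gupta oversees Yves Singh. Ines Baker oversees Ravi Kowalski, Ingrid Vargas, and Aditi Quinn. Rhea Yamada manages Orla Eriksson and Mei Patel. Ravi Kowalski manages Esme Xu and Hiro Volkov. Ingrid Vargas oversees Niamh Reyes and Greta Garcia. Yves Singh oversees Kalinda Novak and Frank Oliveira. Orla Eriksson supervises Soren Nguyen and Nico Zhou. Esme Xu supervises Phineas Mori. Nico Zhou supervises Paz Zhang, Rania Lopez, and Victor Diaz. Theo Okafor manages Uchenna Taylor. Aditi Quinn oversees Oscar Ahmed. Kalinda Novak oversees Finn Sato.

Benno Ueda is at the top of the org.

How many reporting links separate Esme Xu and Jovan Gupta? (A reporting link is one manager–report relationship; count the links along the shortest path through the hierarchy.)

5

Esme Xu is 4 levels below Bea Martin, and Jovan Gupta is 1 level below Bea Martin (their lowest common manager). The shortest path runs up from Esme Xu to Bea Martin and back down to Jovan Gupta: 4 + 1 = 5 links.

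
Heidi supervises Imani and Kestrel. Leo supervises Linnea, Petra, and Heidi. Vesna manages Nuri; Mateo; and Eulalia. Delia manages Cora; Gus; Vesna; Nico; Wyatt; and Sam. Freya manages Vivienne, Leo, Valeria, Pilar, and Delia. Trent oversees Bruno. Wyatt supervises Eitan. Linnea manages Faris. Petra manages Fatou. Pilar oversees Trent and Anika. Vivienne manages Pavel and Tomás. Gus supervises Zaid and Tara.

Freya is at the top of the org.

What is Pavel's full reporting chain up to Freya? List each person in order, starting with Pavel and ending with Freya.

Pavel reports to Vivienne. Vivienne reports to Freya. Freya is at the top.

Pavel -> Vivienne -> Freya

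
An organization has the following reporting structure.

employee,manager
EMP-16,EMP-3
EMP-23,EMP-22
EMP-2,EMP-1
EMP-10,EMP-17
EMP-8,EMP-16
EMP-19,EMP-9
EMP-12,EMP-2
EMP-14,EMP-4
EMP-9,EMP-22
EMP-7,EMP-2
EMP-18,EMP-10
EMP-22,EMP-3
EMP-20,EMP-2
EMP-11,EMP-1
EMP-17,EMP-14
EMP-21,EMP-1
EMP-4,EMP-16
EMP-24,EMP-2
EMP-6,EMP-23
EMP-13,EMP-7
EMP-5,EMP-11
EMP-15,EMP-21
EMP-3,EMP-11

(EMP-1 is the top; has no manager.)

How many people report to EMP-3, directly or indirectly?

EMP-3 directly manages EMP-16, EMP-22. Under EMP-16: EMP-4, EMP-14, EMP-17, EMP-10, EMP-18, EMP-8 (6). Under EMP-22: EMP-9, EMP-19, EMP-23, EMP-6 (4). So EMP-3's organization is 2 direct reports plus everyone under them: 7 + 5 = 12.

12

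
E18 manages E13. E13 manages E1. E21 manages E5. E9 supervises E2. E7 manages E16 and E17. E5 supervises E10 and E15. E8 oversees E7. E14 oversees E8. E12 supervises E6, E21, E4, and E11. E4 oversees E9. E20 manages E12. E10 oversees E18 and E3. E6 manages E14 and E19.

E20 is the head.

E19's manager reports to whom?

E19 reports to E6, and E6 reports to E12. So E19's skip-level manager is E12.

E12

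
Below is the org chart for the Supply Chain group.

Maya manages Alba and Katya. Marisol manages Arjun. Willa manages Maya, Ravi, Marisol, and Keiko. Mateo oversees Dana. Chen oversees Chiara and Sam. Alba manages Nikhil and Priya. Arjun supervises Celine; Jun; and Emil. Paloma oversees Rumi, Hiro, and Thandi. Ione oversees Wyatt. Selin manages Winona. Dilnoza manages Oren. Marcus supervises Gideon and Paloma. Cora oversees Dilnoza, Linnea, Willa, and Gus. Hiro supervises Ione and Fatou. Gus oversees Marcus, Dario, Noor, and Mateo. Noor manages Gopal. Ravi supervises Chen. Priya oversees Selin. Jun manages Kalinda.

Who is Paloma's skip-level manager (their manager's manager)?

Gus

Paloma reports to Marcus, and Marcus reports to Gus. So Paloma's skip-level manager is Gus.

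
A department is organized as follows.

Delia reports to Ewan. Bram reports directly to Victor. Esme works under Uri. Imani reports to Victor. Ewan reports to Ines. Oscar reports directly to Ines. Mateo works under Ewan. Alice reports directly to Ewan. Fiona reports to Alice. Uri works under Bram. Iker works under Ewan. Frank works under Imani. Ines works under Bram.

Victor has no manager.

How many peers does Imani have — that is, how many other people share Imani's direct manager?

1

Imani reports to Victor. Victor's other direct reports are Bram — 1 peer.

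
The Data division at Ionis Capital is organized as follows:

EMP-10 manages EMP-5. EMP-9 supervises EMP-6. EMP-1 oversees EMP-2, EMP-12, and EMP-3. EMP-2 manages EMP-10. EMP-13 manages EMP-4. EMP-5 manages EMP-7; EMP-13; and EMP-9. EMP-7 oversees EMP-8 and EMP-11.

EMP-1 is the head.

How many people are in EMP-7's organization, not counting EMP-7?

EMP-7 directly manages EMP-8, EMP-11. EMP-8 has no reports. EMP-11 has no reports. So EMP-7's organization is 2 direct reports plus everyone under them: 1 + 1 = 2.

2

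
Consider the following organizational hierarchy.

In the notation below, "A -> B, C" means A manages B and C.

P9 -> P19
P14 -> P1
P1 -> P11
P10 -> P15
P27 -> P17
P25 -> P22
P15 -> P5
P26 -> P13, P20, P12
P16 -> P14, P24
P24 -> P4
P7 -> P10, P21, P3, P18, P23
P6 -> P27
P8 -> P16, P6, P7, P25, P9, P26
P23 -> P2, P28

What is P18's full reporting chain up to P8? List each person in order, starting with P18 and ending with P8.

P18 -> P7 -> P8

P18 reports to P7. P7 reports to P8. P8 is at the top.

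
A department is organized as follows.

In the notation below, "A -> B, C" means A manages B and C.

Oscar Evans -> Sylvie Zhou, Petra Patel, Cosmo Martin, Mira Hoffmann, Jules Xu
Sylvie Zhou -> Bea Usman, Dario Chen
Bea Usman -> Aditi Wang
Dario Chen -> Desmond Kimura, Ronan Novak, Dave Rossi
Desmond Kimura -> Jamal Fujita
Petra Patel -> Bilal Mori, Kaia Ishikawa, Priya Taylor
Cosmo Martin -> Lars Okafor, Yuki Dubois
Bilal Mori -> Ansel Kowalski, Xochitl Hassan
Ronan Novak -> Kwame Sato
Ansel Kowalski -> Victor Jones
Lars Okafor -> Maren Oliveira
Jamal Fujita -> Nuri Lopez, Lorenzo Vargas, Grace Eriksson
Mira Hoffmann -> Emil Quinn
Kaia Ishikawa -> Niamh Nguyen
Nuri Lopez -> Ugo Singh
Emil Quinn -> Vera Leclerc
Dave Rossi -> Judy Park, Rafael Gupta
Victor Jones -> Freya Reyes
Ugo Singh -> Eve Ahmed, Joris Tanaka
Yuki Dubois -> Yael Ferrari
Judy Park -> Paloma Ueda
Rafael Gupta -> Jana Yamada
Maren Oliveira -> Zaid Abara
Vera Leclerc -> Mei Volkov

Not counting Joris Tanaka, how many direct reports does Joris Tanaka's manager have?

Joris Tanaka reports to Ugo Singh. Ugo Singh's other direct reports are Eve Ahmed — 1 peer.

1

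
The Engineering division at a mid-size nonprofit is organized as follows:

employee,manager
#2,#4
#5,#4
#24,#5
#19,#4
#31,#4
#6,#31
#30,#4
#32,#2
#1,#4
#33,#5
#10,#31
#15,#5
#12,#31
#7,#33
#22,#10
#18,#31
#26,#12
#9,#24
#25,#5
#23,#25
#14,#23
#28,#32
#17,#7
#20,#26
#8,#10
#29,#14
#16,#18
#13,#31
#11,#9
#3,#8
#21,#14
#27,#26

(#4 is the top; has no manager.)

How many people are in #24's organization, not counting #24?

#24 directly manages #9. Under #9: #11 (1). That's 2 in total.

2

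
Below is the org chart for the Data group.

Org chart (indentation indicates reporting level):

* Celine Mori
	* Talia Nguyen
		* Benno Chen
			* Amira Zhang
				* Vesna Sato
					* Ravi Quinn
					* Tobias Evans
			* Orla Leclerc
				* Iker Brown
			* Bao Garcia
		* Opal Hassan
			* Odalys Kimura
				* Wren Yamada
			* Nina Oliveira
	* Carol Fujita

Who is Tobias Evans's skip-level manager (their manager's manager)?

Amira Zhang

Tobias Evans reports to Vesna Sato, and Vesna Sato reports to Amira Zhang. So Tobias Evans's skip-level manager is Amira Zhang.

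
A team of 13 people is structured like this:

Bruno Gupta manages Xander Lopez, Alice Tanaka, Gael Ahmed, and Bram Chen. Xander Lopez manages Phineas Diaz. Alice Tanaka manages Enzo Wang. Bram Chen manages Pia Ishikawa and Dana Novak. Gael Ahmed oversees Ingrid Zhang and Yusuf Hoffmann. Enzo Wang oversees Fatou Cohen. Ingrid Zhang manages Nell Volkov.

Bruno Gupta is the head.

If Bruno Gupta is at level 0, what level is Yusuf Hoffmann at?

2

Chain from Yusuf Hoffmann up to Bruno Gupta: Yusuf Hoffmann → Gael Ahmed → Bruno Gupta. That is 2 steps up, so Yusuf Hoffmann is 2 levels below Bruno Gupta.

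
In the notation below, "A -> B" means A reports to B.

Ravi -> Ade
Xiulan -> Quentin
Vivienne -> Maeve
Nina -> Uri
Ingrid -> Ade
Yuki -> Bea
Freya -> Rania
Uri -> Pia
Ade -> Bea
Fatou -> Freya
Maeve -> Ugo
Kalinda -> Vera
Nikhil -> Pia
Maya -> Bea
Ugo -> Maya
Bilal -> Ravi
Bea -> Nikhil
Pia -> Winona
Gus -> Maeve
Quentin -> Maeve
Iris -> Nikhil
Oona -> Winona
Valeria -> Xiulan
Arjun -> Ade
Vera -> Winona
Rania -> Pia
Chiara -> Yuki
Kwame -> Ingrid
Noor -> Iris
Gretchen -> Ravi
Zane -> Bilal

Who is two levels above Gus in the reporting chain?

Gus reports to Maeve, and Maeve reports to Ugo. So Gus's skip-level manager is Ugo.

Ugo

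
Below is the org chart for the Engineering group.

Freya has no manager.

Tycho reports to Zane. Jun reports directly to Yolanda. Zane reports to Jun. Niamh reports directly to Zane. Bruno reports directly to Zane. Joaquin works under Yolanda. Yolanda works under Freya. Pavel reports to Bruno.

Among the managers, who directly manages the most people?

Direct-report counts: Freya has 1; Yolanda has 2; Jun has 1; Zane has 3; Bruno has 1. The largest is 3, held by Zane.

Zane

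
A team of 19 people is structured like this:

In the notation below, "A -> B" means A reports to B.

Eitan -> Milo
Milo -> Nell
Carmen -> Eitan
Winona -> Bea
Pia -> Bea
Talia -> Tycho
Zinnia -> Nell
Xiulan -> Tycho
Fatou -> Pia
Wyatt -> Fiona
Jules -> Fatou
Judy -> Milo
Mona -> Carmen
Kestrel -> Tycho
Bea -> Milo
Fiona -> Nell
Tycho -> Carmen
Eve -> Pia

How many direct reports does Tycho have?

3

Tycho directly manages Talia, Kestrel, Xiulan. That is 3 direct reports.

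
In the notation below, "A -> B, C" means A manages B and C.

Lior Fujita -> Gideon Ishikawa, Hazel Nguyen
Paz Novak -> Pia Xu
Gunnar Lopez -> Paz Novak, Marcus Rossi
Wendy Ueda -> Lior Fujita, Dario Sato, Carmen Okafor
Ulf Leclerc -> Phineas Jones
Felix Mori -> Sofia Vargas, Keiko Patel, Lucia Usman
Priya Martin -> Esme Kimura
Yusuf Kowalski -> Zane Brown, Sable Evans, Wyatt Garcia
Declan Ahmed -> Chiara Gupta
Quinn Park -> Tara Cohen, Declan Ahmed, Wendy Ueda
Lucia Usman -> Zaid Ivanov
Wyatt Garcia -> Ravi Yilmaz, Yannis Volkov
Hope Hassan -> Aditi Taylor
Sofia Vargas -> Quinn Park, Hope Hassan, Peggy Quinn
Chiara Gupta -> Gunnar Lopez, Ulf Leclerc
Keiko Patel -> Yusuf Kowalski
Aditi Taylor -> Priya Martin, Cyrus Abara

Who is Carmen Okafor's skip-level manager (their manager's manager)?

Quinn Park

Carmen Okafor reports to Wendy Ueda, and Wendy Ueda reports to Quinn Park. So Carmen Okafor's skip-level manager is Quinn Park.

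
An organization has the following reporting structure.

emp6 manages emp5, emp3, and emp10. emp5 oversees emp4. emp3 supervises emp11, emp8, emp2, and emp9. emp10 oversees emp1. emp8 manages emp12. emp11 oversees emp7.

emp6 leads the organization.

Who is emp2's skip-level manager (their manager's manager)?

emp6

emp2 reports to emp3, and emp3 reports to emp6. So emp2's skip-level manager is emp6.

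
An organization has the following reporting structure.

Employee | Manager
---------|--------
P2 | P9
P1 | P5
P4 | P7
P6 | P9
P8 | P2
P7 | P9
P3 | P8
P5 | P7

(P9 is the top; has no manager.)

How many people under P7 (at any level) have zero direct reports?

2

The people in P7's organization with no one reporting to them are P4, P1. That is 2.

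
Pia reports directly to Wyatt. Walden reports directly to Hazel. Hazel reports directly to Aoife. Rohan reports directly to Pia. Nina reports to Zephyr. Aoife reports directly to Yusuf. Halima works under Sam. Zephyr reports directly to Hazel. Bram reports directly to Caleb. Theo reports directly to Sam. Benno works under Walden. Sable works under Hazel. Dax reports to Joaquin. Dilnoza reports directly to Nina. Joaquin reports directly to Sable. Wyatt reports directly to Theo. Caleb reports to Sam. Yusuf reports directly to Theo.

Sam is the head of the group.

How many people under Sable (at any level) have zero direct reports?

The only person in Sable's organization with no one reporting to them is Dax. That is 1.

1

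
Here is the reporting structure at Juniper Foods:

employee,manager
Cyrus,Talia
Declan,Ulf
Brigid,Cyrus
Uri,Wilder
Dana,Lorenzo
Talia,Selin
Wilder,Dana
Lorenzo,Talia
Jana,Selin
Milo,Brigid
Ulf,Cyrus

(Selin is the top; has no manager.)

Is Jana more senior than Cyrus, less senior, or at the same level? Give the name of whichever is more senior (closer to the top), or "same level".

Jana is 1 level below Selin; Cyrus is 2. Jana is higher.

Jana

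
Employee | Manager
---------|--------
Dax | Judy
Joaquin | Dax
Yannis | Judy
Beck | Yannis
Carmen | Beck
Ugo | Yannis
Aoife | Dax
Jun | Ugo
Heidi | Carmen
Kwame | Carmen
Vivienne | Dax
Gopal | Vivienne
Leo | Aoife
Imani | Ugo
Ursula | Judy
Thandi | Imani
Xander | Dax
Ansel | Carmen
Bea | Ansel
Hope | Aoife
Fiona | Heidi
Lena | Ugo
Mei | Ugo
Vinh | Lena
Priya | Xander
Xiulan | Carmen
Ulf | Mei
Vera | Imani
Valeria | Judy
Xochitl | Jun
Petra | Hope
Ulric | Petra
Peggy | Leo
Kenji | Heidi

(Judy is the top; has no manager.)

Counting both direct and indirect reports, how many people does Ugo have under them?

Ugo directly manages Jun, Imani, Lena, Mei. Under Jun: Xochitl (1). Under Imani: Vera, Thandi (2). Under Lena: Vinh (1). Under Mei: Ulf (1). So Ugo's organization is 4 direct reports plus everyone under them: 2 + 3 + 2 + 2 = 9.

9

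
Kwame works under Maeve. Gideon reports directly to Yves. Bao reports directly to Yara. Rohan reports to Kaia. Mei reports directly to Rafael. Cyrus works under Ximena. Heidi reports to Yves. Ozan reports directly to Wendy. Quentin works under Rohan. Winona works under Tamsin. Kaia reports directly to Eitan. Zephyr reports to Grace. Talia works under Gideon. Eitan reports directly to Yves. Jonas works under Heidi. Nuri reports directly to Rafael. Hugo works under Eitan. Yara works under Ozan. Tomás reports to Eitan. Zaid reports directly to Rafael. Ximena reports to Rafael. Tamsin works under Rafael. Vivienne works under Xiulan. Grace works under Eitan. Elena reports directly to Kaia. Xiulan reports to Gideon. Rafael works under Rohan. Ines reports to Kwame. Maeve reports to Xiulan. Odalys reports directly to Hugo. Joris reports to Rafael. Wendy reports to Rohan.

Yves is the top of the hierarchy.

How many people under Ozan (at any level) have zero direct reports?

1

The only person in Ozan's organization with no one reporting to them is Bao. That is 1.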